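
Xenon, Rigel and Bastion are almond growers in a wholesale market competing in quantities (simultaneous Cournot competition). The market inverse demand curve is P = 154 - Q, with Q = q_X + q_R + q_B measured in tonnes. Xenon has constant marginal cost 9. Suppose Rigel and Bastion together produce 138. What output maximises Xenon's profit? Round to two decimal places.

With rivals' combined output fixed at 138, Xenon's profit is π_X = (154 - 138 - q_X)q_X - (9q_X) = (16 - q_X)q_X - (9q_X).
∂π_X/∂q_X = 7 - 2q_X = 0, so q_X = 7/2.

3.50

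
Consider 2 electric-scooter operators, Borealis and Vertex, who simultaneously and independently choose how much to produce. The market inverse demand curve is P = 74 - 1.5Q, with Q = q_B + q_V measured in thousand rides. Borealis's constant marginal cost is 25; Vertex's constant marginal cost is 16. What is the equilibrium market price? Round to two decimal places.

Borealis's profit: π_B = (74 - 1.5Q)q_B - (25q_B). Setting ∂π_B/∂q_B = 0: 49 - 3q_B - (3/2)(q_V) = 0.
Vertex's first-order condition: 58 - 3q_V - (3/2)(q_B) = 0.
Best responses: q_B = (49 - (3/2)q_V)/3, q_V = (58 - (3/2)q_B)/3.
Substituting one into the other gives q_B = 80/9 and q_V = 134/9.
Total output Q = 214/9, so price P = 74 - (3/2)·(214/9) = 115/3.

38.33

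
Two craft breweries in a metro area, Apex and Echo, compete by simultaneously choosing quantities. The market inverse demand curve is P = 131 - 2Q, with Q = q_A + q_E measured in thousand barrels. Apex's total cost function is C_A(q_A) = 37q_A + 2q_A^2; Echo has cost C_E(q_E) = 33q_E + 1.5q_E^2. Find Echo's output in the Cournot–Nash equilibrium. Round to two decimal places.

11.46

Apex's profit: π_A = (131 - 2Q)q_A - (37q_A + 2q_A²). Setting ∂π_A/∂q_A = 0: 94 - 8q_A - 2(q_E) = 0.
Echo's profit: π_E = (131 - 2Q)q_E - (33q_E + (3/2)q_E²). Setting ∂π_E/∂q_E = 0: 98 - 7q_E - 2(q_A) = 0.
Best responses: q_A = (94 - 2q_E)/8, q_E = (98 - 2q_A)/7.
Solving the pair: q_A = 231/26, q_E = 149/13.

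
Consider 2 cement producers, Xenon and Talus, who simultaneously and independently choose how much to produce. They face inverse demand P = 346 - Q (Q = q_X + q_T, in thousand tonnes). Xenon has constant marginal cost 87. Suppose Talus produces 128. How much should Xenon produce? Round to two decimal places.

With the rival's output fixed at 128, Xenon's profit is π_X = (346 - 128 - q_X)q_X - (87q_X) = (218 - q_X)q_X - (87q_X).
∂π_X/∂q_X = 131 - 2q_X = 0, so q_X = 131/2.

65.50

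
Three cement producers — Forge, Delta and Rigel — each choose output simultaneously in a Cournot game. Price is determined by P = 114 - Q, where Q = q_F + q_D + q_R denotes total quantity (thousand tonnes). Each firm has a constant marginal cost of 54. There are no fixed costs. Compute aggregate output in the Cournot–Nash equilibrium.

45

Each firm earns π_i = (114 - Q)q_i - 54q_i.
Setting ∂π_i/∂q_i = 0 with rivals' quantities fixed: 60 - 2q_i - Σ_{j≠i} q_j = 0.
By symmetry each firm produces the same amount; substituting Σ_{j≠i} q_j = 2q_i yields q_i = 60/4 = 15.
Total output Q = 15 + 15 + 15 = 45.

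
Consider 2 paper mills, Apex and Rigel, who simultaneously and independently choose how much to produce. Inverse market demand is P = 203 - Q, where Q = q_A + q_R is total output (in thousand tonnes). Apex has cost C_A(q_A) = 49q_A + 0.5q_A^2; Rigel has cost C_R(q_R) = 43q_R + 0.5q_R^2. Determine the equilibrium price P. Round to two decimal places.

124.50

Apex's profit: π_A = (203 - Q)q_A - (49q_A + (1/2)q_A²). Setting ∂π_A/∂q_A = 0: 154 - 3q_A - (q_R) = 0.
Rigel's first-order condition: 160 - 3q_R - (q_A) = 0.
Rearranging gives the reaction functions q_A = (154 - q_R)/3 and q_R = (160 - q_A)/3.
Solving the pair: q_A = 151/4, q_R = 163/4.
Total output Q = 157/2, so price P = 203 - 157/2 = 249/2.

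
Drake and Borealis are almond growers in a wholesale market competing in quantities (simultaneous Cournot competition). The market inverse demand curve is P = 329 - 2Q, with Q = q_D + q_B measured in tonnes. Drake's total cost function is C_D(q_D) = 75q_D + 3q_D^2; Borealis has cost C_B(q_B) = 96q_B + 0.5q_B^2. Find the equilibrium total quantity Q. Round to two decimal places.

Drake's profit: π_D = (329 - 2Q)q_D - (75q_D + 3q_D²). Setting ∂π_D/∂q_D = 0: 254 - 10q_D - 2(q_B) = 0.
Borealis's profit: π_B = (329 - 2Q)q_B - (96q_B + (1/2)q_B²). Setting ∂π_B/∂q_B = 0: 233 - 5q_B - 2(q_D) = 0.
Rearranging gives the reaction functions q_D = (254 - 2q_B)/10 and q_B = (233 - 2q_D)/5.
Substituting one into the other gives q_D = 402/23 and q_B = 911/23.
Total output Q = 402/23 + 911/23 = 1313/23.

57.09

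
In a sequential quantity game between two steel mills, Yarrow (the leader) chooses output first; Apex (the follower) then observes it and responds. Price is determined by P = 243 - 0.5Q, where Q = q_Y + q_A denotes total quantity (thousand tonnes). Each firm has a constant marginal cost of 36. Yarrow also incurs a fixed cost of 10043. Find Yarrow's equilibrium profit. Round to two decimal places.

669.25

The follower Apex best-responds to any q_Y: π_A = (243 - 0.5Q)q_A - 36q_A.
Setting the follower's marginal profit to zero, 207 - (1/2)q_Y - q_A = 0, i.e. q_A = (207 - (1/2)q_Y).
The leader anticipates this reaction. Substituting into P = 243 - 0.5Q gives P = 279/2 - (1/4)q_Y, so π_Y = (279/2 - (1/4)q_Y)q_Y - 36q_Y.
Maximising: ∂π_Y/∂q_Y = 207/2 - (1/2)q_Y = 0, giving q_Y = 207.
Then q_A = (207 - (1/2)·207) = 207/2.
Price P = 243 - (1/2)·(621/2) = 351/4.
Yarrow's profit: (351/4 - 36)·207 - 10043 = 669.2500.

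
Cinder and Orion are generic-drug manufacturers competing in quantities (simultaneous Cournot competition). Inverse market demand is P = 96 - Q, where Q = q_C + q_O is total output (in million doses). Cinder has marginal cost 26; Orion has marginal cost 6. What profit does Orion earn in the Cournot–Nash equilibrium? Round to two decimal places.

1344.44

Cinder's profit: π_C = (96 - Q)q_C - (26q_C). Setting ∂π_C/∂q_C = 0: 70 - 2q_C - (q_O) = 0.
Orion's first-order condition: 90 - 2q_O - (q_C) = 0.
So q_C = (70 - q_O)/2 and q_O = (90 - q_C)/2.
Substituting one into the other gives q_C = 50/3 and q_O = 110/3.
Price P = 96 - 160/3 = 128/3.
Orion's profit: (128/3 - 6)·(110/3) = 1344.4444.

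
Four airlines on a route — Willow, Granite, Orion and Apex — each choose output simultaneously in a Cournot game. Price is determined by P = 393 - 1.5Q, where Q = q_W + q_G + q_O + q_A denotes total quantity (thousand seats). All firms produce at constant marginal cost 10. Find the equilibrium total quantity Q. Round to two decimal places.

204.27

A representative firm's profit is π_i = q_i(393 - 1.5Q) - 10q_i.
First-order condition (treating rivals' output as given): 383 - 3q_i - (3/2)·Σ_{j≠i} q_j = 0.
By symmetry each firm produces the same amount; substituting Σ_{j≠i} q_j = 3q_i yields q_i = 383/(15/2) = 766/15.
Total output Q = 766/15 + 766/15 + 766/15 + 766/15 = 204.2667.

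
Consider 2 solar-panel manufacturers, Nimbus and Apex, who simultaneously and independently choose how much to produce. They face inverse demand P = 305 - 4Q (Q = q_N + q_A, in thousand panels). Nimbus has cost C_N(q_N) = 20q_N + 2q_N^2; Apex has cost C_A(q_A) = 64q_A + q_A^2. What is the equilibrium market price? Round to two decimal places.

165.08

Nimbus's profit: π_N = (305 - 4Q)q_N - (20q_N + 2q_N²). Setting ∂π_N/∂q_N = 0: 285 - 12q_N - 4(q_A) = 0.
Apex's profit: π_A = (305 - 4Q)q_A - (64q_A + q_A²). Setting ∂π_A/∂q_A = 0: 241 - 10q_A - 4(q_N) = 0.
Best responses: q_N = (285 - 4q_A)/12, q_A = (241 - 4q_N)/10.
Solving the pair: q_N = 943/52, q_A = 219/13.
Total output Q = 1819/52, so price P = 305 - 4·(1819/52) = 165.0769.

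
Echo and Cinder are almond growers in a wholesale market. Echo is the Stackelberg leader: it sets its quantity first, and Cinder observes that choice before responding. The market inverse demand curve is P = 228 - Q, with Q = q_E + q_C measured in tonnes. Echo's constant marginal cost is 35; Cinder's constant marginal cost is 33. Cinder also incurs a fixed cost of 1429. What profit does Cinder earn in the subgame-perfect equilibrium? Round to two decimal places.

The follower Cinder best-responds to any q_E: π_C = (228 - Q)q_C - 33q_C.
∂π_C/∂q_C = 195 - q_E - 2q_C = 0 gives the reaction function q_C = (195 - q_E)/2.
Echo substitutes q_C(q_E) into its own profit: π_E = q_E(228 - q_E - (195 - q_E)/2) - 35q_E = (261/2 - (1/2)q_E)q_E - 35q_E.
Leader FOC: 191/2 - q_E = 0, so q_E = 191/2.
Then q_C = (195 - 191/2)/2 = 199/4.
Price P = 228 - 581/4 = 331/4.
Cinder's profit: (331/4 - 33)·(199/4) - 1429 = 1046.0625.

1046.06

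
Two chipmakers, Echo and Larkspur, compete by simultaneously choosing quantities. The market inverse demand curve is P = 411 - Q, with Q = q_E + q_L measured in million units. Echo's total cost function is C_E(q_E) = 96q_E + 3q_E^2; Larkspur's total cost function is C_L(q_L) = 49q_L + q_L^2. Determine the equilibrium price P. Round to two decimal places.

298.77

Echo's profit: π_E = (411 - Q)q_E - (96q_E + 3q_E²). Setting ∂π_E/∂q_E = 0: 315 - 8q_E - (q_L) = 0.
Larkspur's profit: π_L = (411 - Q)q_L - (49q_L + q_L²). Setting ∂π_L/∂q_L = 0: 362 - 4q_L - (q_E) = 0.
Rearranging gives the reaction functions q_E = (315 - q_L)/8 and q_L = (362 - q_E)/4.
Solving the pair: q_E = 898/31, q_L = 83.2581.
Total output Q = 112.2258, so price P = 411 - 112.2258 = 298.7742.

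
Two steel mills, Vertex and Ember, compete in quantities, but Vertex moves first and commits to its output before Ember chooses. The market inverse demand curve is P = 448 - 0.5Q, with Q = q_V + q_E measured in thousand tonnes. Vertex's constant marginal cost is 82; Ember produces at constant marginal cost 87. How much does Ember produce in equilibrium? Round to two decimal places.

The follower Ember best-responds to any q_V: π_E = (448 - 0.5Q)q_E - 87q_E.
Setting the follower's marginal profit to zero, 361 - (1/2)q_V - q_E = 0, i.e. q_E = (361 - (1/2)q_V).
Vertex substitutes q_E(q_V) into its own profit: π_V = q_V(448 - (1/2)q_V - (361 - (1/2)q_V)/2) - 82q_V = (535/2 - (1/4)q_V)q_V - 82q_V.
The leader's first-order condition 371/2 - (1/2)q_V = 0 yields q_V = 371.
Then q_E = (361 - (1/2)·371) = 351/2.

175.50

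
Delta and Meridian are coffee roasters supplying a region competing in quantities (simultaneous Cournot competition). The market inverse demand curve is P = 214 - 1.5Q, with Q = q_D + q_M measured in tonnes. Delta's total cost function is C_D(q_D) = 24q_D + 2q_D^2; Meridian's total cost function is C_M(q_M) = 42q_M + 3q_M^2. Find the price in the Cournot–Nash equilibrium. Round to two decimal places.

Delta's profit: π_D = (214 - 1.5Q)q_D - (24q_D + 2q_D²). Setting ∂π_D/∂q_D = 0: 190 - 7q_D - (3/2)(q_M) = 0.
Meridian's first-order condition: 172 - 9q_M - (3/2)(q_D) = 0.
Best responses: q_D = (190 - (3/2)q_M)/7, q_M = (172 - (3/2)q_D)/9.
Solving the pair: q_D = 1936/81, q_M = 15.1276.
Total output Q = 39.0288, so price P = 214 - (3/2)·39.0288 = 155.4568.

155.46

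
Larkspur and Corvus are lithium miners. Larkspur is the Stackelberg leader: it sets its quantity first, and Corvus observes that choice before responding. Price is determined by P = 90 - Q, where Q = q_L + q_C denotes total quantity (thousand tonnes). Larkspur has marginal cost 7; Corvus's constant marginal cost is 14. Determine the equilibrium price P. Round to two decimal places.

29.50

The follower Corvus best-responds to any q_L: π_C = (90 - Q)q_C - 14q_C.
Setting the follower's marginal profit to zero, 76 - q_L - 2q_C = 0, i.e. q_C = (76 - q_L)/2.
The leader anticipates this reaction. Substituting into P = 90 - Q gives P = 52 - (1/2)q_L, so π_L = (52 - (1/2)q_L)q_L - 7q_L.
Leader FOC: 45 - q_L = 0, so q_L = 45.
Then q_C = (76 - 45)/2 = 31/2.
Total output Q = 121/2, so price P = 90 - 121/2 = 59/2.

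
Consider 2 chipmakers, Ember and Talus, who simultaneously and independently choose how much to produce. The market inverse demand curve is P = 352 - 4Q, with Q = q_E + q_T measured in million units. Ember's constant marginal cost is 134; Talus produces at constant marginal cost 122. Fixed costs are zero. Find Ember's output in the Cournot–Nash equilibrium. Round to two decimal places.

17.17

Ember's profit: π_E = (352 - 4Q)q_E - (134q_E). Setting ∂π_E/∂q_E = 0: 218 - 8q_E - 4(q_T) = 0.
Talus's profit: π_T = (352 - 4Q)q_T - (122q_T). Setting ∂π_T/∂q_T = 0: 230 - 8q_T - 4(q_E) = 0.
Rearranging gives the reaction functions q_E = (218 - 4q_T)/8 and q_T = (230 - 4q_E)/8.
Substituting one into the other gives q_E = 103/6 and q_T = 121/6.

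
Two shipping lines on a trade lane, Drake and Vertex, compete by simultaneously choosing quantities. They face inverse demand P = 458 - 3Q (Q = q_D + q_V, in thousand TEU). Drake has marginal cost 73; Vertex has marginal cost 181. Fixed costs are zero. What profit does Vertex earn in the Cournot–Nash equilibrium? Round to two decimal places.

1057.81

Drake's profit: π_D = (458 - 3Q)q_D - (73q_D). Setting ∂π_D/∂q_D = 0: 385 - 6q_D - 3(q_V) = 0.
Vertex's first-order condition: 277 - 6q_V - 3(q_D) = 0.
So q_D = (385 - 3q_V)/6 and q_V = (277 - 3q_D)/6.
Solving the pair: q_D = 493/9, q_V = 169/9.
Price P = 458 - 3·(662/9) = 712/3.
Vertex's profit: (712/3 - 181)·(169/9) = 1057.8148.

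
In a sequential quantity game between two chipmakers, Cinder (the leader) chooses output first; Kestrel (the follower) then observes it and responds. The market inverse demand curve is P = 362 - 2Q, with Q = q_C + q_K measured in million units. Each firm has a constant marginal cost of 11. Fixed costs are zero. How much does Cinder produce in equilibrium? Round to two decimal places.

87.75

The follower Kestrel best-responds to any q_C: π_K = (362 - 2Q)q_K - 11q_K.
Setting the follower's marginal profit to zero, 351 - 2q_C - 4q_K = 0, i.e. q_K = (351 - 2q_C)/4.
Cinder substitutes q_K(q_C) into its own profit: π_C = q_C(362 - 2q_C - (351 - 2q_C)/2) - 11q_C = (373/2 - q_C)q_C - 11q_C.
Maximising: ∂π_C/∂q_C = 351/2 - 2q_C = 0, giving q_C = 351/4.
Then q_K = (351 - 2·(351/4))/4 = 351/8.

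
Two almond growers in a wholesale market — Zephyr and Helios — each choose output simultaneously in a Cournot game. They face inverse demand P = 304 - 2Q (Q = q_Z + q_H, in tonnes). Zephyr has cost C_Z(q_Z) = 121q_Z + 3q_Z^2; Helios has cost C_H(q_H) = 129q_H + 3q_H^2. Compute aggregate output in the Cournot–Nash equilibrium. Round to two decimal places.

29.83

Zephyr's profit: π_Z = (304 - 2Q)q_Z - (121q_Z + 3q_Z²). Setting ∂π_Z/∂q_Z = 0: 183 - 10q_Z - 2(q_H) = 0.
Helios's first-order condition: 175 - 10q_H - 2(q_Z) = 0.
So q_Z = (183 - 2q_H)/10 and q_H = (175 - 2q_Z)/10.
Solving the pair: q_Z = 185/12, q_H = 173/12.
Total output Q = 185/12 + 173/12 = 179/6.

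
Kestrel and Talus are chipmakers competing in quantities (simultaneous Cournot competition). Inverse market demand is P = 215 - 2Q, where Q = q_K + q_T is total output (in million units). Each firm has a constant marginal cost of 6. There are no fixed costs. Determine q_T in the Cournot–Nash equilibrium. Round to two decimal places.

A representative firm's profit is π_i = q_i(215 - 2Q) - 6q_i.
First-order condition (treating rivals' output as given): 209 - 4q_i - 2q_j = 0.
With identical firms every q_j equals q_i, so q_j = q_i and 209 = 6q_i, giving q_i = 209/6.

34.83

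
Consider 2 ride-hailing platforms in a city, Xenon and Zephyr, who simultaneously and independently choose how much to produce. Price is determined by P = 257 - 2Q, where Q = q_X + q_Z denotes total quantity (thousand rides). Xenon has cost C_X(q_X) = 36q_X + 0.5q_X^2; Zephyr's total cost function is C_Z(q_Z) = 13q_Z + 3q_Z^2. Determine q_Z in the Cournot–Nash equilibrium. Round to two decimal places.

Xenon's profit: π_X = (257 - 2Q)q_X - (36q_X + (1/2)q_X²). Setting ∂π_X/∂q_X = 0: 221 - 5q_X - 2(q_Z) = 0.
Zephyr's first-order condition: 244 - 10q_Z - 2(q_X) = 0.
Best responses: q_X = (221 - 2q_Z)/5, q_Z = (244 - 2q_X)/10.
Substituting one into the other gives q_X = 861/23 and q_Z = 389/23.

16.91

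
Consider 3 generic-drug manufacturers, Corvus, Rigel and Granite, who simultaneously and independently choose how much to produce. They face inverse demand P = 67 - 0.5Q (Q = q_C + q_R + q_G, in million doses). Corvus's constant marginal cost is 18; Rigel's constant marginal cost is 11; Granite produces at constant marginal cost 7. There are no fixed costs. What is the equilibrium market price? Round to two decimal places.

25.75

Corvus's profit: π_C = (67 - 0.5Q)q_C - (18q_C). Setting ∂π_C/∂q_C = 0: 49 - q_C - (1/2)(q_R + q_G) = 0.
Rigel's first-order condition: 56 - q_R - (1/2)(q_C + q_G) = 0.
Granite's first-order condition: 60 - q_G - (1/2)(q_C + q_R) = 0.
Summing all 3 equations gives 165 − 2Q = 0, hence Q = 165/2.
Back-substituting: q_C = (49 − 165/4)/(1/2) = 31/2, q_R = (56 − 165/4)/(1/2) = 59/2, q_G = (60 − 165/4)/(1/2) = 75/2.
Total output Q = 165/2, so price P = 67 - (1/2)·(165/2) = 103/4.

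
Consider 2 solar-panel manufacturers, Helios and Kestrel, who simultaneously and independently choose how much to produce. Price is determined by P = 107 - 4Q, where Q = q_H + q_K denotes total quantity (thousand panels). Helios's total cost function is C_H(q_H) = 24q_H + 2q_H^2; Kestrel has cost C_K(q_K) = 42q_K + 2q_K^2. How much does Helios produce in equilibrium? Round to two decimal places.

Helios's profit: π_H = (107 - 4Q)q_H - (24q_H + 2q_H²). Setting ∂π_H/∂q_H = 0: 83 - 12q_H - 4(q_K) = 0.
Kestrel's first-order condition: 65 - 12q_K - 4(q_H) = 0.
So q_H = (83 - 4q_K)/12 and q_K = (65 - 4q_H)/12.
Substituting one into the other gives q_H = 23/4 and q_K = 7/2.

5.75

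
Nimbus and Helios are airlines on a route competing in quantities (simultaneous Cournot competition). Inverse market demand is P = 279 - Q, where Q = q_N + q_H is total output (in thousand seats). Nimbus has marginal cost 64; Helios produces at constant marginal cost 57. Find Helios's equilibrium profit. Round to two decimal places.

Nimbus's profit: π_N = (279 - Q)q_N - (64q_N). Setting ∂π_N/∂q_N = 0: 215 - 2q_N - (q_H) = 0.
Helios's first-order condition: 222 - 2q_H - (q_N) = 0.
So q_N = (215 - q_H)/2 and q_H = (222 - q_N)/2.
Solving the pair: q_N = 208/3, q_H = 229/3.
Price P = 279 - 437/3 = 400/3.
Helios's profit: (400/3 - 57)·(229/3) = 5826.7778.

5826.78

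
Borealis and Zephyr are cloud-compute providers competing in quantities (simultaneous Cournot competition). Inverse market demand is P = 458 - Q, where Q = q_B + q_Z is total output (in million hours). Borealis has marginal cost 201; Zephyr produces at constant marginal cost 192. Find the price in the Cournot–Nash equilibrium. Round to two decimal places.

283.67

Borealis's profit: π_B = (458 - Q)q_B - (201q_B). Setting ∂π_B/∂q_B = 0: 257 - 2q_B - (q_Z) = 0.
Zephyr's profit: π_Z = (458 - Q)q_Z - (192q_Z). Setting ∂π_Z/∂q_Z = 0: 266 - 2q_Z - (q_B) = 0.
So q_B = (257 - q_Z)/2 and q_Z = (266 - q_B)/2.
Substituting one into the other gives q_B = 248/3 and q_Z = 275/3.
Total output Q = 523/3, so price P = 458 - 523/3 = 851/3.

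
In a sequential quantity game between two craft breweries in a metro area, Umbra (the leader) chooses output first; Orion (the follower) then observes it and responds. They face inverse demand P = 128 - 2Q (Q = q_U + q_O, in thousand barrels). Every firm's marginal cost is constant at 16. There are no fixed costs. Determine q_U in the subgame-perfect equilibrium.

The follower Orion best-responds to any q_U: π_O = (128 - 2Q)q_O - 16q_O.
∂π_O/∂q_O = 112 - 2q_U - 4q_O = 0 gives the reaction function q_O = (112 - 2q_U)/4.
Umbra substitutes q_O(q_U) into its own profit: π_U = q_U(128 - 2q_U - (112 - 2q_U)/2) - 16q_U = (72 - q_U)q_U - 16q_U.
Leader FOC: 56 - 2q_U = 0, so q_U = 28.
Then q_O = (112 - 2·28)/4 = 14.

28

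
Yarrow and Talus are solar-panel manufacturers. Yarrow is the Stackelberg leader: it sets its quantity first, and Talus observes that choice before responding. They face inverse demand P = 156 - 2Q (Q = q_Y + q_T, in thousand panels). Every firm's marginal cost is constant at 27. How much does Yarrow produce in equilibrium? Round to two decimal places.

Solve by backward induction. Given q_Y, the follower Talus maximises π_T = (156 - 2q_Y - 2q_T)q_T - 27q_T.
Follower FOC: 129 - 2q_Y - 4q_T = 0, so q_T(q_Y) = (129 - 2q_Y)/4.
Yarrow substitutes q_T(q_Y) into its own profit: π_Y = q_Y(156 - 2q_Y - (129 - 2q_Y)/2) - 27q_Y = (183/2 - q_Y)q_Y - 27q_Y.
Maximising: ∂π_Y/∂q_Y = 129/2 - 2q_Y = 0, giving q_Y = 129/4.
Then q_T = (129 - 2·(129/4))/4 = 129/8.

32.25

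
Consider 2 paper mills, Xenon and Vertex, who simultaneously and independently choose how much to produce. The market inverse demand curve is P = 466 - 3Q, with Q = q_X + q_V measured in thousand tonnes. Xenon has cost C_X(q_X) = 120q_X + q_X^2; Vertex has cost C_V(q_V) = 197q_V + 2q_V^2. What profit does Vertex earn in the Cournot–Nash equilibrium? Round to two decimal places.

Xenon's profit: π_X = (466 - 3Q)q_X - (120q_X + q_X²). Setting ∂π_X/∂q_X = 0: 346 - 8q_X - 3(q_V) = 0.
Vertex's profit: π_V = (466 - 3Q)q_V - (197q_V + 2q_V²). Setting ∂π_V/∂q_V = 0: 269 - 10q_V - 3(q_X) = 0.
Best responses: q_X = (346 - 3q_V)/8, q_V = (269 - 3q_X)/10.
Solving the pair: q_X = 37.3662, q_V = 1114/71.
Price P = 466 - 3·53.0563 = 306.8310.
Vertex's profit: 306.8310·(1114/71) - 197·(1114/71) - 2(1114/71)² = 1230.9026.

1230.90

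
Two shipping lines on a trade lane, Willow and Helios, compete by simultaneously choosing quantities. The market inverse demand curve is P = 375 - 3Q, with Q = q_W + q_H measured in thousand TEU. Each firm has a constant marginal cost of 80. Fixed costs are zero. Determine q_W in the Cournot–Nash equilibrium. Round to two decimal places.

32.78

A representative firm's profit is π_i = q_i(375 - 3Q) - 80q_i.
Setting ∂π_i/∂q_i = 0 with rivals' quantities fixed: 295 - 6q_i - 3q_j = 0.
With identical firms every q_j equals q_i, so q_j = q_i and 295 = 9q_i, giving q_i = 295/9.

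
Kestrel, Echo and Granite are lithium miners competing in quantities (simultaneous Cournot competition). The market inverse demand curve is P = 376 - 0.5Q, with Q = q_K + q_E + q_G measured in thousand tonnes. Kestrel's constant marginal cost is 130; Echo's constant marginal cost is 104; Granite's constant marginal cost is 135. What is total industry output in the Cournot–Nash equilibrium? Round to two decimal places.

Kestrel's profit: π_K = (376 - 0.5Q)q_K - (130q_K). Setting ∂π_K/∂q_K = 0: 246 - q_K - (1/2)(q_E + q_G) = 0.
Echo's first-order condition: 272 - q_E - (1/2)(q_K + q_G) = 0.
Granite's profit: π_G = (376 - 0.5Q)q_G - (135q_G). Setting ∂π_G/∂q_G = 0: 241 - q_G - (1/2)(q_K + q_E) = 0.
Summing all 3 equations gives 759 − 2Q = 0, hence Q = 759/2.
Back-substituting: q_K = (246 − 759/4)/(1/2) = 225/2, q_E = (272 − 759/4)/(1/2) = 329/2, q_G = (241 − 759/4)/(1/2) = 205/2.
Total output Q = 225/2 + 329/2 + 205/2 = 759/2.

379.50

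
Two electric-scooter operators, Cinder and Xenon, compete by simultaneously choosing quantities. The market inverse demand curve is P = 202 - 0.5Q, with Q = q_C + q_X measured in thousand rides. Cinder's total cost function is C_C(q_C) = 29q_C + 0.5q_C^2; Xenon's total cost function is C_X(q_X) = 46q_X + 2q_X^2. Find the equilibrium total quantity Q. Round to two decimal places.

103.85

Cinder's profit: π_C = (202 - 0.5Q)q_C - (29q_C + (1/2)q_C²). Setting ∂π_C/∂q_C = 0: 173 - 2q_C - (1/2)(q_X) = 0.
Xenon's first-order condition: 156 - 5q_X - (1/2)(q_C) = 0.
Best responses: q_C = (173 - (1/2)q_X)/2, q_X = (156 - (1/2)q_C)/5.
Solving the pair: q_C = 80.7179, q_X = 902/39.
Total output Q = 80.7179 + 902/39 = 1350/13.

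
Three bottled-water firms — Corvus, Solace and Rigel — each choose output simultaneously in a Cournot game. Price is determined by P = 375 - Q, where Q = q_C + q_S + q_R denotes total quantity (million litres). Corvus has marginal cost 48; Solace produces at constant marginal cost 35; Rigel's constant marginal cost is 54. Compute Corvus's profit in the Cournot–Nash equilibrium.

6400

Corvus's profit: π_C = (375 - Q)q_C - (48q_C). Setting ∂π_C/∂q_C = 0: 327 - 2q_C - (q_S + q_R) = 0.
Solace's first-order condition: 340 - 2q_S - (q_C + q_R) = 0.
Rigel's first-order condition: 321 - 2q_R - (q_C + q_S) = 0.
Summing all 3 equations gives 988 − 4Q = 0, hence Q = 247.
Back-substituting: q_C = (327 − 247) = 80, q_S = (340 − 247) = 93, q_R = (321 − 247) = 74.
Price P = 375 - 247 = 128.
Corvus's profit: (128 - 48)·80 = 6400.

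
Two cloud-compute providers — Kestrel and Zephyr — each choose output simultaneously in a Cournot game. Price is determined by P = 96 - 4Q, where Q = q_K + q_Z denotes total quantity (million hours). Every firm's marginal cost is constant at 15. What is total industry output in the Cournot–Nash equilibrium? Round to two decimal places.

Each firm earns π_i = (96 - 4Q)q_i - 15q_i.
First-order condition (treating rivals' output as given): 81 - 8q_i - 4q_j = 0.
By symmetry each firm produces the same amount; substituting q_j = q_i yields q_i = 81/12 = 27/4.
Total output Q = 27/4 + 27/4 = 27/2.

13.50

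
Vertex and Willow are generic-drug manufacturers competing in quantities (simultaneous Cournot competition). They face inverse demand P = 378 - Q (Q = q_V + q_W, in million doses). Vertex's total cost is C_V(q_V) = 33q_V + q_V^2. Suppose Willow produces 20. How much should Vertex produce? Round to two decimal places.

With the rival's output fixed at 20, Vertex's profit is π_V = (378 - 20 - q_V)q_V - (33q_V + q_V²) = (358 - q_V)q_V - (33q_V + q_V²).
∂π_V/∂q_V = 325 - 4q_V = 0, so q_V = 325/4.

81.25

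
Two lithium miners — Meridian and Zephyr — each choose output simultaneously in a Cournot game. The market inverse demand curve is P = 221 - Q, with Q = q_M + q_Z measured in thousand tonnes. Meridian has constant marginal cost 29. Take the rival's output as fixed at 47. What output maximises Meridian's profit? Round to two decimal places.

With the rival's output fixed at 47, Meridian's profit is π_M = (221 - 47 - q_M)q_M - (29q_M) = (174 - q_M)q_M - (29q_M).
∂π_M/∂q_M = 145 - 2q_M = 0, so q_M = 145/2.

72.50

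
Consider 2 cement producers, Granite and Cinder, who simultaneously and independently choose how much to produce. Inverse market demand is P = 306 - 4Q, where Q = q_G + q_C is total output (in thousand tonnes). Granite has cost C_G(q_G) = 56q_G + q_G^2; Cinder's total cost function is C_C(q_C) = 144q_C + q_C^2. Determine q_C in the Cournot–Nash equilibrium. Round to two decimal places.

7.38

Granite's profit: π_G = (306 - 4Q)q_G - (56q_G + q_G²). Setting ∂π_G/∂q_G = 0: 250 - 10q_G - 4(q_C) = 0.
Cinder's first-order condition: 162 - 10q_C - 4(q_G) = 0.
So q_G = (250 - 4q_C)/10 and q_C = (162 - 4q_G)/10.
Substituting one into the other gives q_G = 463/21 and q_C = 155/21.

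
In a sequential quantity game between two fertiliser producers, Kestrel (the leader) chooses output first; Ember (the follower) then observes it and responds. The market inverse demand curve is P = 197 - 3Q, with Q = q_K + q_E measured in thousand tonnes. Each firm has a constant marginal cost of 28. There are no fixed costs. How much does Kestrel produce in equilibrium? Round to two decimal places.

28.17

Solve by backward induction. Given q_K, the follower Ember maximises π_E = (197 - 3q_K - 3q_E)q_E - 28q_E.
∂π_E/∂q_E = 169 - 3q_K - 6q_E = 0 gives the reaction function q_E = (169 - 3q_K)/6.
The leader anticipates this reaction. Substituting into P = 197 - 3Q gives P = 225/2 - (3/2)q_K, so π_K = (225/2 - (3/2)q_K)q_K - 28q_K.
Leader FOC: 169/2 - 3q_K = 0, so q_K = 169/6.
Then q_E = (169 - 3·(169/6))/6 = 169/12.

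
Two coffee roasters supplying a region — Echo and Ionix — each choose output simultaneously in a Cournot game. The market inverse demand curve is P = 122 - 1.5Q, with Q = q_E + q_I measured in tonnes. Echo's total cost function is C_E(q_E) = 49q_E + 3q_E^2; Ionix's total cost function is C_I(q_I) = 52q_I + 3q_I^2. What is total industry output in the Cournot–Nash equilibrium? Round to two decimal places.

13.62

Echo's profit: π_E = (122 - 1.5Q)q_E - (49q_E + 3q_E²). Setting ∂π_E/∂q_E = 0: 73 - 9q_E - (3/2)(q_I) = 0.
Ionix's first-order condition: 70 - 9q_I - (3/2)(q_E) = 0.
Rearranging gives the reaction functions q_E = (73 - (3/2)q_I)/9 and q_I = (70 - (3/2)q_E)/9.
Solving the pair: q_E = 736/105, q_I = 694/105.
Total output Q = 736/105 + 694/105 = 286/21.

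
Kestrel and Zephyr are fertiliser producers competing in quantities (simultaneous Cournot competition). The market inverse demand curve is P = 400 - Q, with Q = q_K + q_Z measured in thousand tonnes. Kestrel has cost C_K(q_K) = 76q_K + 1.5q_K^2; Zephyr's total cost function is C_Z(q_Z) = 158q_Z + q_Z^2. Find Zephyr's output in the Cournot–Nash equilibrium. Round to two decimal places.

Kestrel's profit: π_K = (400 - Q)q_K - (76q_K + (3/2)q_K²). Setting ∂π_K/∂q_K = 0: 324 - 5q_K - (q_Z) = 0.
Zephyr's first-order condition: 242 - 4q_Z - (q_K) = 0.
Best responses: q_K = (324 - q_Z)/5, q_Z = (242 - q_K)/4.
Substituting one into the other gives q_K = 1054/19 and q_Z = 886/19.

46.63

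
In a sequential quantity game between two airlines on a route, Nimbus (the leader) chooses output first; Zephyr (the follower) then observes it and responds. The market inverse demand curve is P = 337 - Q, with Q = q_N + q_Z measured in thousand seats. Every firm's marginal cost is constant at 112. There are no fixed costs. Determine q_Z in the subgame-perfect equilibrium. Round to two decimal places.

Solve by backward induction. Given q_N, the follower Zephyr maximises π_Z = (337 - q_N - q_Z)q_Z - 112q_Z.
Follower FOC: 225 - q_N - 2q_Z = 0, so q_Z(q_N) = (225 - q_N)/2.
Nimbus substitutes q_Z(q_N) into its own profit: π_N = q_N(337 - q_N - (225 - q_N)/2) - 112q_N = (449/2 - (1/2)q_N)q_N - 112q_N.
Leader FOC: 225/2 - q_N = 0, so q_N = 225/2.
Then q_Z = (225 - 225/2)/2 = 225/4.

56.25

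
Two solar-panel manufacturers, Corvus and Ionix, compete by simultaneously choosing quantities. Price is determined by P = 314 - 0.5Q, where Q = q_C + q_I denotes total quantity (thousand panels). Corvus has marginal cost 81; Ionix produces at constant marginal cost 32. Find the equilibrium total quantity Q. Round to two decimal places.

343.33

Corvus's profit: π_C = (314 - 0.5Q)q_C - (81q_C). Setting ∂π_C/∂q_C = 0: 233 - q_C - (1/2)(q_I) = 0.
Ionix's first-order condition: 282 - q_I - (1/2)(q_C) = 0.
So q_C = (233 - (1/2)q_I) and q_I = (282 - (1/2)q_C).
Solving the pair: q_C = 368/3, q_I = 662/3.
Total output Q = 368/3 + 662/3 = 1030/3.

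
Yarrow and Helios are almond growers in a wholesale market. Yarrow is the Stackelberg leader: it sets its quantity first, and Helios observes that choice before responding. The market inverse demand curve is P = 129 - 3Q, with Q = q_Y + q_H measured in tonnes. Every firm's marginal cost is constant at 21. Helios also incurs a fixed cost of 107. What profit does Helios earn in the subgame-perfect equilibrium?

136

The follower Helios best-responds to any q_Y: π_H = (129 - 3Q)q_H - 21q_H.
∂π_H/∂q_H = 108 - 3q_Y - 6q_H = 0 gives the reaction function q_H = (108 - 3q_Y)/6.
Yarrow substitutes q_H(q_Y) into its own profit: π_Y = q_Y(129 - 3q_Y - (108 - 3q_Y)/2) - 21q_Y = (75 - (3/2)q_Y)q_Y - 21q_Y.
Maximising: ∂π_Y/∂q_Y = 54 - 3q_Y = 0, giving q_Y = 18.
Then q_H = (108 - 3·18)/6 = 9.
Price P = 129 - 3·27 = 48.
Helios's profit: (48 - 21)·9 - 107 = 136.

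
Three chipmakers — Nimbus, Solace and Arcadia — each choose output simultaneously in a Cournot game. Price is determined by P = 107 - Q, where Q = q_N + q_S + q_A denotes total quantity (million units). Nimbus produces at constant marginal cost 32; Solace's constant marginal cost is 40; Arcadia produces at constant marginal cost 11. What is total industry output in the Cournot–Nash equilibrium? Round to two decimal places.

59.50

Nimbus's profit: π_N = (107 - Q)q_N - (32q_N). Setting ∂π_N/∂q_N = 0: 75 - 2q_N - (q_S + q_A) = 0.
Solace's first-order condition: 67 - 2q_S - (q_N + q_A) = 0.
Arcadia's profit: π_A = (107 - Q)q_A - (11q_A). Setting ∂π_A/∂q_A = 0: 96 - 2q_A - (q_N + q_S) = 0.
Summing all 3 equations gives 238 − 4Q = 0, hence Q = 119/2.
Back-substituting: q_N = (75 − 119/2) = 31/2, q_S = (67 − 119/2) = 15/2, q_A = (96 − 119/2) = 73/2.
Total output Q = 31/2 + 15/2 + 73/2 = 119/2.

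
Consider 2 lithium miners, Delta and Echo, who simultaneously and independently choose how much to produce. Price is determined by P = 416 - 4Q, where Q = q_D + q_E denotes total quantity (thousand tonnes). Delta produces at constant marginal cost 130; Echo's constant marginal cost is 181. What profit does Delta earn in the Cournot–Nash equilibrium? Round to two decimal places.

3154.69

Delta's profit: π_D = (416 - 4Q)q_D - (130q_D). Setting ∂π_D/∂q_D = 0: 286 - 8q_D - 4(q_E) = 0.
Echo's first-order condition: 235 - 8q_E - 4(q_D) = 0.
Rearranging gives the reaction functions q_D = (286 - 4q_E)/8 and q_E = (235 - 4q_D)/8.
Solving the pair: q_D = 337/12, q_E = 46/3.
Price P = 416 - 4·(521/12) = 727/3.
Delta's profit: (727/3 - 130)·(337/12) = 3154.6944.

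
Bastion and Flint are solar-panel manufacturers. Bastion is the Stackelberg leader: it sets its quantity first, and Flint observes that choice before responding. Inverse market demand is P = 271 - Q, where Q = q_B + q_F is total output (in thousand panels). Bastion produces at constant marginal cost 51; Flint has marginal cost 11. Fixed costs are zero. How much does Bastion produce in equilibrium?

90

The follower Flint best-responds to any q_B: π_F = (271 - Q)q_F - 11q_F.
Setting the follower's marginal profit to zero, 260 - q_B - 2q_F = 0, i.e. q_F = (260 - q_B)/2.
Bastion substitutes q_F(q_B) into its own profit: π_B = q_B(271 - q_B - (260 - q_B)/2) - 51q_B = (141 - (1/2)q_B)q_B - 51q_B.
The leader's first-order condition 90 - q_B = 0 yields q_B = 90.
Then q_F = (260 - 90)/2 = 85.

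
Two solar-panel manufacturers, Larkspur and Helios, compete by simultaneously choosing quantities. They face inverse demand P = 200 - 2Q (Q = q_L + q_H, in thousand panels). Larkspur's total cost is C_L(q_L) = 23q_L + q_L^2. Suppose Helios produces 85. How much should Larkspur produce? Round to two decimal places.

1.17

With the rival's output fixed at 85, Larkspur's profit is π_L = (200 - 2·85 - 2q_L)q_L - (23q_L + q_L²) = (30 - 2q_L)q_L - (23q_L + q_L²).
∂π_L/∂q_L = 7 - 6q_L = 0, so q_L = 7/6.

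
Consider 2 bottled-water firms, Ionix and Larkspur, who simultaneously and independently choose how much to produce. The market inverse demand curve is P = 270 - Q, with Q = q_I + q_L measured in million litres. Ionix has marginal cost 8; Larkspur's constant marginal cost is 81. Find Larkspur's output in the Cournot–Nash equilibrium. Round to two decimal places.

38.67

Ionix's profit: π_I = (270 - Q)q_I - (8q_I). Setting ∂π_I/∂q_I = 0: 262 - 2q_I - (q_L) = 0.
Larkspur's first-order condition: 189 - 2q_L - (q_I) = 0.
Best responses: q_I = (262 - q_L)/2, q_L = (189 - q_I)/2.
Solving the pair: q_I = 335/3, q_L = 116/3.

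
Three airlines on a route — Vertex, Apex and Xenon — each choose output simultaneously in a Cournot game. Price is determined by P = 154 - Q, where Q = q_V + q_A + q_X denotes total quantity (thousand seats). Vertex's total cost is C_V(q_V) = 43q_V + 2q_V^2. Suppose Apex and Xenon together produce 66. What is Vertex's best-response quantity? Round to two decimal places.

With rivals' combined output fixed at 66, Vertex's profit is π_V = (154 - 66 - q_V)q_V - (43q_V + 2q_V²) = (88 - q_V)q_V - (43q_V + 2q_V²).
∂π_V/∂q_V = 45 - 6q_V = 0, so q_V = 15/2.

7.50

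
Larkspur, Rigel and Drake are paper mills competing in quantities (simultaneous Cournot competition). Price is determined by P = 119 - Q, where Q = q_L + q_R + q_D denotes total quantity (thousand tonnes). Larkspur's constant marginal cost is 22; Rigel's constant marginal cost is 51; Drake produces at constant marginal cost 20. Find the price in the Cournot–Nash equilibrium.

Larkspur's profit: π_L = (119 - Q)q_L - (22q_L). Setting ∂π_L/∂q_L = 0: 97 - 2q_L - (q_R + q_D) = 0.
Rigel's profit: π_R = (119 - Q)q_R - (51q_R). Setting ∂π_R/∂q_R = 0: 68 - 2q_R - (q_L + q_D) = 0.
Drake's profit: π_D = (119 - Q)q_D - (20q_D). Setting ∂π_D/∂q_D = 0: 99 - 2q_D - (q_L + q_R) = 0.
Adding the 3 first-order conditions: 264 − 4Q = 0, so Q = 66.
Back-substituting: q_L = (97 − 66) = 31, q_R = (68 − 66) = 2, q_D = (99 − 66) = 33.
Total output Q = 66, so price P = 119 - 66 = 53.

53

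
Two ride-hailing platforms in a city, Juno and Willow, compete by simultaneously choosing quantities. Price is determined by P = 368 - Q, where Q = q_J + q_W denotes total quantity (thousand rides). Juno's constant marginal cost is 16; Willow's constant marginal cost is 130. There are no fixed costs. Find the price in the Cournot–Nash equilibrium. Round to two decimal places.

Juno's profit: π_J = (368 - Q)q_J - (16q_J). Setting ∂π_J/∂q_J = 0: 352 - 2q_J - (q_W) = 0.
Willow's first-order condition: 238 - 2q_W - (q_J) = 0.
So q_J = (352 - q_W)/2 and q_W = (238 - q_J)/2.
Solving the pair: q_J = 466/3, q_W = 124/3.
Total output Q = 590/3, so price P = 368 - 590/3 = 514/3.

171.33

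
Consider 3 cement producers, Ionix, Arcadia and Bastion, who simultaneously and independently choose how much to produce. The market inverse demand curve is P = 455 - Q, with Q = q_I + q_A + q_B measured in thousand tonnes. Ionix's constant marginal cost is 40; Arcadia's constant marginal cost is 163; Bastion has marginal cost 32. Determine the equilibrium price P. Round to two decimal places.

172.50

Ionix's profit: π_I = (455 - Q)q_I - (40q_I). Setting ∂π_I/∂q_I = 0: 415 - 2q_I - (q_A + q_B) = 0.
Arcadia's first-order condition: 292 - 2q_A - (q_I + q_B) = 0.
Bastion's profit: π_B = (455 - Q)q_B - (32q_B). Setting ∂π_B/∂q_B = 0: 423 - 2q_B - (q_I + q_A) = 0.
Adding the 3 conditions: 1130 − 2Q − 2Q = 0, i.e. Q = 565/2.
Back-substituting: q_I = (415 − 565/2) = 265/2, q_A = (292 − 565/2) = 19/2, q_B = (423 − 565/2) = 281/2.
Total output Q = 565/2, so price P = 455 - 565/2 = 345/2.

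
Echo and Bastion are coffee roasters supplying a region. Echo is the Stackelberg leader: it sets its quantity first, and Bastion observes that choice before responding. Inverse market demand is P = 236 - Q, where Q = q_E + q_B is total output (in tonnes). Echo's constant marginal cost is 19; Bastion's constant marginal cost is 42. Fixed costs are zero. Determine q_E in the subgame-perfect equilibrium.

Solve by backward induction. Given q_E, the follower Bastion maximises π_B = (236 - q_E - q_B)q_B - 42q_B.
∂π_B/∂q_B = 194 - q_E - 2q_B = 0 gives the reaction function q_B = (194 - q_E)/2.
The leader anticipates this reaction. Substituting into P = 236 - Q gives P = 139 - (1/2)q_E, so π_E = (139 - (1/2)q_E)q_E - 19q_E.
Maximising: ∂π_E/∂q_E = 120 - q_E = 0, giving q_E = 120.
Then q_B = (194 - 120)/2 = 37.

120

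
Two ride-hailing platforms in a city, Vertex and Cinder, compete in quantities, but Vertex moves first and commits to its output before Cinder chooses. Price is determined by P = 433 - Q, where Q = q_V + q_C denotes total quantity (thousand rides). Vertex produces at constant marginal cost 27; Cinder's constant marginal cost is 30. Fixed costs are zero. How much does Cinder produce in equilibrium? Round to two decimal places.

99.25

The follower Cinder best-responds to any q_V: π_C = (433 - Q)q_C - 30q_C.
Follower FOC: 403 - q_V - 2q_C = 0, so q_C(q_V) = (403 - q_V)/2.
Vertex substitutes q_C(q_V) into its own profit: π_V = q_V(433 - q_V - (403 - q_V)/2) - 27q_V = (463/2 - (1/2)q_V)q_V - 27q_V.
The leader's first-order condition 409/2 - q_V = 0 yields q_V = 409/2.
Then q_C = (403 - 409/2)/2 = 397/4.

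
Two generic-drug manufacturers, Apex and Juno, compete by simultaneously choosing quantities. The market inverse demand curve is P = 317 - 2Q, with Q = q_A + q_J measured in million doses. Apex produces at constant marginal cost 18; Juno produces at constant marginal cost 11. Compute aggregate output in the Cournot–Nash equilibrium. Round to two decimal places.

Apex's profit: π_A = (317 - 2Q)q_A - (18q_A). Setting ∂π_A/∂q_A = 0: 299 - 4q_A - 2(q_J) = 0.
Juno's profit: π_J = (317 - 2Q)q_J - (11q_J). Setting ∂π_J/∂q_J = 0: 306 - 4q_J - 2(q_A) = 0.
Rearranging gives the reaction functions q_A = (299 - 2q_J)/4 and q_J = (306 - 2q_A)/4.
Solving the pair: q_A = 146/3, q_J = 313/6.
Total output Q = 146/3 + 313/6 = 605/6.

100.83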